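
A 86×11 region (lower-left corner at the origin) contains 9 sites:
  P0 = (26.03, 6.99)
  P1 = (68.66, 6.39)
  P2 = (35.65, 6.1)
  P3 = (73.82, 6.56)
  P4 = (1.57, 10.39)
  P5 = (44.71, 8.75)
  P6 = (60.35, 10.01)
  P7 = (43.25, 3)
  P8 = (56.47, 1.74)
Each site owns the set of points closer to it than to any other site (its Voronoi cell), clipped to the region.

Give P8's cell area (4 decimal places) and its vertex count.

Area of P8's cell: 82.9865 (5 vertices)

1. box [0,86]×[0,11]: [(0, 0) (86, 0) (86, 11) (0, 11)]
2. ⊥bis P8·P0 via (41.25,4.365): [(40.4972, 0) (86, 0) (86, 11) (42.3943, 11)]  |A|=490.0967
3. ⊥bis P8·P1 via (62.565,4.065): [(40.4972, 0) (64.1156, 0) (59.9196, 11) (42.3943, 11)]  |A|=226.2904
4. ⊥bis P8·P2 via (46.06,3.92): [(45.2391, 0) (64.1156, 0) (59.9196, 11) (47.5427, 11)]  |A|=171.894
5. ⊥bis P8·P3 via (65.145,4.15): [(45.2391, 0) (64.1156, 0) (59.9196, 11) (47.5427, 11)]  |A|=171.894
6. ⊥bis P8·P4 via (29.02,6.065): [(45.2391, 0) (64.1156, 0) (59.9196, 11) (47.5427, 11)]  |A|=171.894
7. ⊥bis P8·P5 via (50.59,5.245): [(47.4635, 0) (64.1156, 0) (59.9196, 11) (54.0205, 11)]  |A|=124.0316
8. ⊥bis P8·P6 via (58.41,5.875): [(52.5925, 8.6044) (47.4635, 0) (64.1156, 0) (62.6298, 3.8952)]  |A|=87.6907
9. ⊥bis P8·P7 via (49.86,2.37): [(52.5925, 8.6044) (50.0472, 4.3345) (49.6341, 0) (64.1156, 0) (62.6298, 3.8952)]  |A|=82.9865
10. canonical 5-gon: [(52.5925, 8.6044) (50.0472, 4.3345) (49.6341, 0) (64.1156, 0) (62.6298, 3.8952)]
11. shoelace: 82.9865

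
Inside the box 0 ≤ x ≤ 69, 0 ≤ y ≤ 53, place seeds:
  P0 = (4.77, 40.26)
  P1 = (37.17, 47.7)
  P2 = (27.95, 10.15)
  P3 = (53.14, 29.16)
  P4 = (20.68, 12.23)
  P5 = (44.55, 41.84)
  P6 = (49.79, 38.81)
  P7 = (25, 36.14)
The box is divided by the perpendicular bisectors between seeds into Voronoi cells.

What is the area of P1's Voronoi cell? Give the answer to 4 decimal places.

1. box [0,69]×[0,53]: [(0, 0) (69, 0) (69, 53) (0, 53)]
2. ⊥bis P1·P0 via (20.97,43.98): [(31.0691, 0) (69, 0) (69, 53) (18.8987, 53)]  |A|=2332.8519
3. ⊥bis P1·P2 via (32.56,28.925): [(23.9411, 31.0413) (69, 19.9775) (69, 53) (18.8987, 53)]  |A|=1294.0573
4. ⊥bis P1·P3 via (45.155,38.43): [(23.9411, 31.0413) (33.7743, 28.6269) (62.0697, 53) (18.8987, 53)]  |A|=627.9806
5. ⊥bis P1·P4 via (28.925,29.965): [(23.6222, 32.4303) (29.5972, 29.6525) (33.7743, 28.6269) (62.0697, 53) (18.8987, 53)]  |A|=624.2739
6. ⊥bis P1·P5 via (40.86,44.77): [(23.6222, 32.4303) (29.0559, 29.9041) (47.3949, 53) (18.8987, 53)]  |A|=378.9918
7. ⊥bis P1·P6 via (43.48,43.255): [(23.6222, 32.4303) (29.0559, 29.9041) (47.3949, 53) (18.8987, 53)]  |A|=378.9918
8. ⊥bis P1·P7 via (31.085,41.92): [(35.1766, 37.6125) (47.3949, 53) (20.5604, 53)]  |A|=206.4591
9. canonical 3-gon: [(35.1766, 37.6125) (47.3949, 53) (20.5604, 53)]
10. shoelace: 206.4591

Area of P1's cell: 206.4591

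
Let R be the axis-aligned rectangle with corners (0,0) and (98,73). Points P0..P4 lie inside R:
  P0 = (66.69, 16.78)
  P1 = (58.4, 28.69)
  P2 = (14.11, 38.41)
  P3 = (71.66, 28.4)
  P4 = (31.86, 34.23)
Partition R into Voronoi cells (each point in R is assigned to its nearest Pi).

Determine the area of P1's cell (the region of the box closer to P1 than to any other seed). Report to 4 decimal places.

Area of P1's cell: 998.0701

1. box [0,98]×[0,73]: [(0, 0) (98, 0) (98, 73) (0, 73)]
2. ⊥bis P1·P0 via (62.545,22.735): [(0, 0) (29.8823, 0) (98, 47.4136) (98, 73) (0, 73)]  |A|=5539.1476
3. ⊥bis P1·P2 via (36.255,33.55): [(28.892, 0) (29.8823, 0) (98, 47.4136) (98, 73) (44.9128, 73)]  |A|=2845.2713
4. ⊥bis P1·P3 via (65.03,28.545): [(28.892, 0) (29.8823, 0) (64.9394, 24.4016) (66.0022, 73) (44.9128, 73)]  |A|=1644.8004
5. ⊥bis P1·P4 via (45.13,31.46): [(40.0387, 7.0694) (64.9394, 24.4016) (66.0022, 73) (53.8011, 73)]  |A|=998.0701
6. canonical 4-gon: [(40.0387, 7.0694) (64.9394, 24.4016) (66.0022, 73) (53.8011, 73)]
7. shoelace: 998.0701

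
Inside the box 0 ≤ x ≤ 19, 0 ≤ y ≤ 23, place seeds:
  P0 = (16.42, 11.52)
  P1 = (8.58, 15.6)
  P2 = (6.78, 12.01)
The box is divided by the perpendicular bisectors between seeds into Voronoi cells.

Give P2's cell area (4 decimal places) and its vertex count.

1. box [0,19]×[0,23]: [(0, 0) (19, 0) (19, 23) (0, 23)]
2. ⊥bis P2·P0 via (11.6,11.765): [(0, 0) (11.002, 0) (12.1711, 23) (0, 23)]  |A|=266.4902
3. ⊥bis P2·P1 via (7.68,13.805): [(0, 17.6557) (0, 0) (11.002, 0) (11.6037, 11.8377)]  |A|=167.5547
4. canonical 4-gon: [(0, 17.6557) (0, 0) (11.002, 0) (11.6037, 11.8377)]
5. shoelace: 167.5547

Area of P2's cell: 167.5547 (4 vertices)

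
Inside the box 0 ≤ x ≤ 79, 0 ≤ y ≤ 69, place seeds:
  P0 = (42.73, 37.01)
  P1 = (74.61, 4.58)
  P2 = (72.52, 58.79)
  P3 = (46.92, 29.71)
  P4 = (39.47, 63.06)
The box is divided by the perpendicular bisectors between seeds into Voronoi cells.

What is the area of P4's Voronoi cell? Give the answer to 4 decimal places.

Area of P4's cell: 1152.6231

1. box [0,79]×[0,69]: [(0, 0) (79, 0) (79, 69) (0, 69)]
2. ⊥bis P4·P0 via (41.1,50.035): [(0, 44.8916) (79, 54.778) (79, 69) (0, 69)]  |A|=1514.0532
3. ⊥bis P4·P1 via (57.04,33.82): [(0, 44.8916) (79, 54.778) (79, 69) (0, 69)]  |A|=1514.0532
4. ⊥bis P4·P2 via (55.995,60.925): [(0, 44.8916) (54.8097, 51.7507) (57.0383, 69) (0, 69)]  |A|=1152.6231
5. ⊥bis P4·P3 via (43.195,46.385): [(0, 44.8916) (54.8097, 51.7507) (57.0383, 69) (0, 69)]  |A|=1152.6231
6. canonical 4-gon: [(0, 44.8916) (54.8097, 51.7507) (57.0383, 69) (0, 69)]
7. shoelace: 1152.6231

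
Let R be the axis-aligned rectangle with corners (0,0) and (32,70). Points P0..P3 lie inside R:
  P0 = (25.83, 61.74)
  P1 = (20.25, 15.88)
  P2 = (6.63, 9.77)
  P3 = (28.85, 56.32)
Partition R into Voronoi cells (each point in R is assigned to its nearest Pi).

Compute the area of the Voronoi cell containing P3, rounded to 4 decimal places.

1. box [0,32]×[0,70]: [(0, 0) (32, 0) (32, 70) (0, 70)]
2. ⊥bis P3·P0 via (27.34,59.03): [(0, 43.7963) (0, 0) (32, 0) (32, 61.6265)]  |A|=1686.7649
3. ⊥bis P3·P1 via (24.55,36.1): [(0, 43.7963) (0, 41.3208) (32, 34.5157) (32, 61.6265)]  |A|=473.3809
4. ⊥bis P3·P2 via (17.74,33.045): [(0, 43.7963) (0, 41.5129) (0.7259, 41.1665) (32, 34.5157) (32, 61.6265)]  |A|=473.3112
5. canonical 5-gon: [(0, 43.7963) (0, 41.5129) (0.7259, 41.1665) (32, 34.5157) (32, 61.6265)]
6. shoelace: 473.3112

Area of P3's cell: 473.3112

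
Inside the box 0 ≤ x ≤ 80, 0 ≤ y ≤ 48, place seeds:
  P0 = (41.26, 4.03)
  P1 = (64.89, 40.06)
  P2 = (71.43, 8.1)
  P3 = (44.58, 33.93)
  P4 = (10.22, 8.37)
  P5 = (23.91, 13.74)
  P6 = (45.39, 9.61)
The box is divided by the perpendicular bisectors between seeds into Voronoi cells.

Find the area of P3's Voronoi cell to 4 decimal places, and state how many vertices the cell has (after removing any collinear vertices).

Area of P3's cell: 835.1023 (5 vertices)

1. box [0,80]×[0,48]: [(0, 0) (80, 0) (80, 48) (0, 48)]
2. ⊥bis P3·P0 via (42.92,18.98): [(0, 23.7457) (80, 14.8628) (80, 48) (0, 48)]  |A|=2295.6618
3. ⊥bis P3·P1 via (54.735,36.995): [(0, 23.7457) (60.7706, 16.9979) (51.4135, 48) (0, 48)]  |A|=1533.9353
4. ⊥bis P3·P2 via (58.005,21.015): [(0, 23.7457) (54.7804, 17.6631) (59.1872, 22.2439) (51.4135, 48) (0, 48)]  |A|=1518.7498
5. ⊥bis P3·P4 via (27.4,21.15): [(27.7622, 20.6631) (54.7804, 17.6631) (59.1872, 22.2439) (51.4135, 48) (7.4266, 48)]  |A|=1080.5629
6. ⊥bis P3·P5 via (34.245,23.835): [(38.5088, 19.4698) (54.7804, 17.6631) (59.1872, 22.2439) (51.4135, 48) (10.6412, 48)]  |A|=899.9502
7. ⊥bis P3·P6 via (44.985,21.77): [(36.5369, 21.4886) (59.1863, 22.243) (59.1872, 22.2439) (51.4135, 48) (10.6412, 48)]  |A|=835.1023
8. canonical 5-gon: [(36.5369, 21.4886) (59.1863, 22.243) (59.1872, 22.2439) (51.4135, 48) (10.6412, 48)]
9. shoelace: 835.1023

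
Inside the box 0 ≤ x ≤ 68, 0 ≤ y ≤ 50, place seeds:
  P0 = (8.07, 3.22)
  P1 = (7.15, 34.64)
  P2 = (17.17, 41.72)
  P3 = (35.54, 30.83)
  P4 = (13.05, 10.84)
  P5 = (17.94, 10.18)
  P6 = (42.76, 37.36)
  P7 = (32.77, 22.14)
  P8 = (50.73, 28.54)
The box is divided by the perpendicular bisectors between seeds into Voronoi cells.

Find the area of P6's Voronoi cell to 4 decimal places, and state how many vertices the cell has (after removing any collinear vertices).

Area of P6's cell: 392.1701 (4 vertices)

1. box [0,68]×[0,50]: [(0, 0) (68, 0) (68, 50) (0, 50)]
2. ⊥bis P6·P0 via (25.415,20.29): [(0, 46.1144) (45.3833, 0) (68, 0) (68, 50) (0, 50)]  |A|=2353.5871
3. ⊥bis P6·P1 via (24.955,36): [(26.2172, 19.4748) (45.3833, 0) (68, 0) (68, 50) (23.8856, 50)]  |A|=1938.0962
4. ⊥bis P6·P2 via (29.965,39.54): [(26.4978, 19.1898) (45.3833, 0) (68, 0) (68, 50) (31.7472, 50)]  |A|=1813.0396
5. ⊥bis P6·P3 via (39.15,34.095): [(30.6404, 43.5038) (68, 2.1965) (68, 50) (31.7472, 50)]  |A|=1010.7127
6. ⊥bis P6·P4 via (27.905,24.1): [(30.6404, 43.5038) (68, 2.1965) (68, 50) (31.7472, 50)]  |A|=1010.7127
7. ⊥bis P6·P5 via (30.35,23.77): [(30.6404, 43.5038) (68, 2.1965) (68, 50) (31.7472, 50)]  |A|=1010.7127
8. ⊥bis P6·P7 via (37.765,29.75): [(30.6404, 43.5038) (50.8441, 21.1652) (68, 9.9046) (68, 50) (31.7472, 50)]  |A|=944.5936
9. ⊥bis P6·P8 via (46.745,32.95): [(30.6404, 43.5038) (43.1355, 29.6884) (65.6134, 50) (31.7472, 50)]  |A|=392.1701
10. canonical 4-gon: [(30.6404, 43.5038) (43.1355, 29.6884) (65.6134, 50) (31.7472, 50)]
11. shoelace: 392.1701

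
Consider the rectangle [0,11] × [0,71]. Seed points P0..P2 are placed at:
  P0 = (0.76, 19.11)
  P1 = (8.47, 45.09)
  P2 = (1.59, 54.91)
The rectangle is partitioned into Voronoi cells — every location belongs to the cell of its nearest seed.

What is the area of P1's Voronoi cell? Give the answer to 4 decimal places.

1. box [0,11]×[0,71]: [(0, 0) (11, 0) (11, 71) (0, 71)]
2. ⊥bis P1·P0 via (4.615,32.1): [(0, 33.4696) (11, 30.2051) (11, 71) (0, 71)]  |A|=430.789
3. ⊥bis P1·P2 via (5.03,50): [(0, 46.4759) (0, 33.4696) (11, 30.2051) (11, 54.1826)]  |A|=203.4112
4. canonical 4-gon: [(0, 46.4759) (0, 33.4696) (11, 30.2051) (11, 54.1826)]
5. shoelace: 203.4112

Area of P1's cell: 203.4112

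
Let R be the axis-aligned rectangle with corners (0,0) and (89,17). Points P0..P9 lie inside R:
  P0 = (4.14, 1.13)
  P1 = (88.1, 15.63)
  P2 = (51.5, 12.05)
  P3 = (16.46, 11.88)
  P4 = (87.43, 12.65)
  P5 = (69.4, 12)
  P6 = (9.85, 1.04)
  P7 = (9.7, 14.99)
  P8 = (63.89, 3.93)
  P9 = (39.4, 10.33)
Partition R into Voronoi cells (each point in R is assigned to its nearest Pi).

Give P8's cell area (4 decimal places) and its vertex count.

1. box [0,89]×[0,17]: [(0, 0) (89, 0) (89, 17) (0, 17)]
2. ⊥bis P8·P0 via (34.015,2.53): [(34.1336, 0) (89, 0) (89, 17) (33.3369, 17)]  |A|=939.501
3. ⊥bis P8·P1 via (75.995,9.78): [(34.1336, 0) (80.7214, 0) (72.5058, 17) (33.3369, 17)]  |A|=728.932
4. ⊥bis P8·P2 via (57.695,7.99): [(52.4586, 0) (80.7214, 0) (72.5058, 17) (63.5999, 17)]  |A|=315.934
5. ⊥bis P8·P3 via (40.175,7.905): [(52.4586, 0) (80.7214, 0) (72.5058, 17) (63.5999, 17)]  |A|=315.934
6. ⊥bis P8·P4 via (75.66,8.29): [(52.4586, 0) (78.7309, 0) (72.4335, 17) (63.5999, 17)]  |A|=298.4005
7. ⊥bis P8·P5 via (66.645,7.965): [(60.4505, 12.1945) (52.4586, 0) (78.3106, 0)]  |A|=157.6258
8. ⊥bis P8·P6 via (36.87,2.485): [(60.4505, 12.1945) (52.4586, 0) (78.3106, 0)]  |A|=157.6258
9. ⊥bis P8·P7 via (36.795,9.46): [(60.4505, 12.1945) (52.4586, 0) (78.3106, 0)]  |A|=157.6258
10. ⊥bis P8·P9 via (51.645,7.13): [(60.4505, 12.1945) (52.4586, 0) (78.3106, 0)]  |A|=157.6258
11. canonical 3-gon: [(60.4505, 12.1945) (52.4586, 0) (78.3106, 0)]
12. shoelace: 157.6258

Area of P8's cell: 157.6258 (3 vertices)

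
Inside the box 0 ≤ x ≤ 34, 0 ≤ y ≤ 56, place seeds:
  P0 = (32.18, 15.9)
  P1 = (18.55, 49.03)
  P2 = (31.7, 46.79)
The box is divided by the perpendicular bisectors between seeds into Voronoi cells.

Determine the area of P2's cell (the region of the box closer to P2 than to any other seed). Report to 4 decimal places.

1. box [0,34]×[0,56]: [(0, 0) (34, 0) (34, 56) (0, 56)]
2. ⊥bis P2·P0 via (31.94,31.345): [(0, 30.8487) (34, 31.377) (34, 56) (0, 56)]  |A|=846.1632
3. ⊥bis P2·P1 via (25.125,47.91): [(22.2777, 31.1949) (34, 31.377) (34, 56) (26.5031, 56)]  |A|=237.3002
4. canonical 4-gon: [(22.2777, 31.1949) (34, 31.377) (34, 56) (26.5031, 56)]
5. shoelace: 237.3002

Area of P2's cell: 237.3002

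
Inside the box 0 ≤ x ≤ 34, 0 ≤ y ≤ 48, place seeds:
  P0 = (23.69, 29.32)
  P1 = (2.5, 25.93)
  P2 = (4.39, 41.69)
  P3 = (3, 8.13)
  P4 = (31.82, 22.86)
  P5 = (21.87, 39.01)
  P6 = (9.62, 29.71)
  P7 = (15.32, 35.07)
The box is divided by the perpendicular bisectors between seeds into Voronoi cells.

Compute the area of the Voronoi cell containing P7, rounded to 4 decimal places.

Area of P7's cell: 97.2468

1. box [0,34]×[0,48]: [(0, 0) (34, 0) (34, 48) (0, 48)]
2. ⊥bis P7·P0 via (19.505,32.195): [(0, 3.8025) (30.3627, 48) (0, 48)]  |A|=670.9771
3. ⊥bis P7·P1 via (8.91,30.5): [(0, 42.9974) (13.7128, 23.7635) (30.3627, 48) (0, 48)]  |A|=402.242
4. ⊥bis P7·P2 via (9.855,38.38): [(6.8404, 33.4028) (13.7128, 23.7635) (30.3627, 48) (15.6816, 48)]  |A|=270.6785
5. ⊥bis P7·P3 via (9.16,21.6): [(6.8404, 33.4028) (13.7128, 23.7635) (30.3627, 48) (15.6816, 48)]  |A|=270.6785
6. ⊥bis P7·P4 via (23.57,28.965): [(6.8404, 33.4028) (13.7128, 23.7635) (30.3627, 48) (15.6816, 48)]  |A|=270.6785
7. ⊥bis P7·P5 via (18.595,37.04): [(13.8356, 44.9522) (6.8404, 33.4028) (13.7128, 23.7635) (20.5737, 33.7506)]  |A|=145.473
8. ⊥bis P7·P6 via (12.47,32.39): [(13.8356, 44.9522) (8.6728, 36.4281) (16.6126, 27.9846) (20.5737, 33.7506)]  |A|=97.2468
9. canonical 4-gon: [(13.8356, 44.9522) (8.6728, 36.4281) (16.6126, 27.9846) (20.5737, 33.7506)]
10. shoelace: 97.2468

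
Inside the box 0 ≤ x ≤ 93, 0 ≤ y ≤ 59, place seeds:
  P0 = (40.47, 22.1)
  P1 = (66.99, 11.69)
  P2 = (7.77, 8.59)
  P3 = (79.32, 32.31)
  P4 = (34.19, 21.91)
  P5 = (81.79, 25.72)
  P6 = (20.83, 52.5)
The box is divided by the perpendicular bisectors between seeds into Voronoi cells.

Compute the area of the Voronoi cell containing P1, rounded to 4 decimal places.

Area of P1's cell: 737.1466

1. box [0,93]×[0,59]: [(0, 0) (93, 0) (93, 59) (0, 59)]
2. ⊥bis P1·P0 via (53.73,16.895): [(47.0981, 0) (93, 0) (93, 59) (70.2576, 59)]  |A|=2025.0045
3. ⊥bis P1·P2 via (37.38,10.14): [(47.0981, 0) (93, 0) (93, 59) (70.2576, 59)]  |A|=2025.0045
4. ⊥bis P1·P3 via (73.155,22): [(59.0456, 30.4369) (47.0981, 0) (93, 0) (93, 10.1334)]  |A|=870.5915
5. ⊥bis P1·P4 via (50.59,16.8): [(59.0456, 30.4369) (47.0981, 0) (93, 0) (93, 10.1334)]  |A|=870.5915
6. ⊥bis P1·P5 via (74.39,18.705): [(68.7949, 24.6072) (59.0456, 30.4369) (47.0981, 0) (92.1218, 0)]  |A|=737.1466
7. ⊥bis P1·P6 via (43.91,32.095): [(68.7949, 24.6072) (59.0456, 30.4369) (47.0981, 0) (92.1218, 0)]  |A|=737.1466
8. canonical 4-gon: [(68.7949, 24.6072) (59.0456, 30.4369) (47.0981, 0) (92.1218, 0)]
9. shoelace: 737.1466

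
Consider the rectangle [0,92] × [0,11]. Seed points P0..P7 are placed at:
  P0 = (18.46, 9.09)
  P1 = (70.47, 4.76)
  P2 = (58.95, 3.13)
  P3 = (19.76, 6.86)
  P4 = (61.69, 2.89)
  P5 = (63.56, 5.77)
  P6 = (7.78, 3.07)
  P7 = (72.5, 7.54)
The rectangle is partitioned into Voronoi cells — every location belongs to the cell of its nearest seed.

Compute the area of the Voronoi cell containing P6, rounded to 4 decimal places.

Area of P6's cell: 144.9738

1. box [0,92]×[0,11]: [(0, 0) (92, 0) (92, 11) (0, 11)]
2. ⊥bis P6·P0 via (13.12,6.08): [(0, 0) (16.5471, 0) (10.3467, 11) (0, 11)]  |A|=147.9162
3. ⊥bis P6·P1 via (39.125,3.915): [(0, 0) (16.5471, 0) (10.3467, 11) (0, 11)]  |A|=147.9162
4. ⊥bis P6·P2 via (33.365,3.1): [(0, 0) (16.5471, 0) (10.3467, 11) (0, 11)]  |A|=147.9162
5. ⊥bis P6·P3 via (13.77,4.965): [(0, 0) (15.3407, 0) (13.7975, 4.878) (10.3467, 11) (0, 11)]  |A|=144.9738
6. ⊥bis P6·P4 via (34.735,2.98): [(0, 0) (15.3407, 0) (13.7975, 4.878) (10.3467, 11) (0, 11)]  |A|=144.9738
7. ⊥bis P6·P5 via (35.67,4.42): [(0, 0) (15.3407, 0) (13.7975, 4.878) (10.3467, 11) (0, 11)]  |A|=144.9738
8. ⊥bis P6·P7 via (40.14,5.305): [(0, 0) (15.3407, 0) (13.7975, 4.878) (10.3467, 11) (0, 11)]  |A|=144.9738
9. canonical 5-gon: [(0, 0) (15.3407, 0) (13.7975, 4.878) (10.3467, 11) (0, 11)]
10. shoelace: 144.9738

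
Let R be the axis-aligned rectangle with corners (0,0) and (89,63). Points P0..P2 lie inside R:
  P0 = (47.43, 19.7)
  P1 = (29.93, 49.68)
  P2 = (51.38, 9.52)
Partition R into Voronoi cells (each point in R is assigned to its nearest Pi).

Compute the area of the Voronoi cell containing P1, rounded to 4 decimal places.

Area of P1's cell: 2218.2012

1. box [0,89]×[0,63]: [(0, 0) (89, 0) (89, 63) (0, 63)]
2. ⊥bis P1·P0 via (38.68,34.69): [(0, 12.1116) (87.1791, 63) (0, 63)]  |A|=2218.2012
3. ⊥bis P1·P2 via (40.655,29.6): [(0, 12.1116) (87.1791, 63) (0, 63)]  |A|=2218.2012
4. canonical 3-gon: [(0, 12.1116) (87.1791, 63) (0, 63)]
5. shoelace: 2218.2012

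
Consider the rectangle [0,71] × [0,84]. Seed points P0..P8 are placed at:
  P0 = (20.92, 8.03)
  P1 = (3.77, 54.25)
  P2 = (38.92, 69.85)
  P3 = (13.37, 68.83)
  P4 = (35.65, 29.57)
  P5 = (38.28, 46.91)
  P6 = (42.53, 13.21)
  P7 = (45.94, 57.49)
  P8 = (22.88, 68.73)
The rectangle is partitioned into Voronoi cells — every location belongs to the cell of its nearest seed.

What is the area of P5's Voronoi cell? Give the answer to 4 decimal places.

Area of P5's cell: 543.4876

1. box [0,71]×[0,84]: [(0, 0) (71, 0) (71, 84) (0, 84)]
2. ⊥bis P5·P0 via (29.6,27.47): [(0, 40.6865) (71, 8.9848) (71, 84) (0, 84)]  |A|=4200.6697
3. ⊥bis P5·P1 via (21.025,50.58): [(17.2797, 32.971) (71, 8.9848) (71, 84) (28.1332, 84)]  |A|=3108.6437
4. ⊥bis P5·P2 via (38.6,58.38): [(22.7779, 58.8214) (17.2797, 32.971) (71, 8.9848) (71, 57.4761)]  |A|=1929.4609
5. ⊥bis P5·P3 via (25.825,57.87): [(26.5691, 58.7156) (21.5398, 53.0002) (17.2797, 32.971) (71, 8.9848) (71, 57.4761)]  |A|=1918.3606
6. ⊥bis P5·P4 via (36.965,38.24): [(26.5691, 58.7156) (21.5398, 53.0002) (18.9806, 40.9677) (71, 33.0778) (71, 57.4761)]  |A|=1056.5168
7. ⊥bis P5·P6 via (40.405,30.06): [(26.5691, 58.7156) (21.5398, 53.0002) (18.9806, 40.9677) (67.974, 33.5368) (71, 33.9184) (71, 57.4761)]  |A|=1055.2449
8. ⊥bis P5·P7 via (42.11,52.2): [(33.3728, 58.5258) (26.5691, 58.7156) (21.5398, 53.0002) (18.9806, 40.9677) (67.8648, 33.5534)]  |A|=566.5509
9. ⊥bis P5·P8 via (30.58,57.82): [(33.3728, 58.5258) (31.6483, 58.5739) (21.1492, 51.164) (18.9806, 40.9677) (67.8648, 33.5534)]  |A|=543.4876
10. canonical 5-gon: [(33.3728, 58.5258) (31.6483, 58.5739) (21.1492, 51.164) (18.9806, 40.9677) (67.8648, 33.5534)]
11. shoelace: 543.4876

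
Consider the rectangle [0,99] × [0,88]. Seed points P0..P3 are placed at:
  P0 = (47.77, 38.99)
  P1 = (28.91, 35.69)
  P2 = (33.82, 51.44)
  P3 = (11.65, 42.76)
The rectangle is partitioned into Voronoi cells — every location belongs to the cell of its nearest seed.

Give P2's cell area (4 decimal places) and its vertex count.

Area of P2's cell: 1941.5653 (4 vertices)

1. box [0,99]×[0,88]: [(0, 0) (99, 0) (99, 88) (0, 88)]
2. ⊥bis P2·P0 via (40.795,45.215): [(0, 0) (0.4418, 0) (78.9795, 88) (0, 88)]  |A|=3494.5368
3. ⊥bis P2·P1 via (31.365,43.565): [(0, 53.3429) (37.5904, 41.6243) (78.9795, 88) (0, 88)]  |A|=2482.7515
4. ⊥bis P2·P3 via (22.735,47.1): [(23.1117, 46.1379) (37.5904, 41.6243) (78.9795, 88) (6.7218, 88)]  |A|=1941.5653
5. canonical 4-gon: [(23.1117, 46.1379) (37.5904, 41.6243) (78.9795, 88) (6.7218, 88)]
6. shoelace: 1941.5653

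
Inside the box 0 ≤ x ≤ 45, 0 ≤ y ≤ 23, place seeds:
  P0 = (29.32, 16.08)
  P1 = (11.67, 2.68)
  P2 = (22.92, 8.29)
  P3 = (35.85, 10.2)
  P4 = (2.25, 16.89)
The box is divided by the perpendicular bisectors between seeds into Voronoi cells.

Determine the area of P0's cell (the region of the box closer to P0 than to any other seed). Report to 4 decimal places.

Area of P0's cell: 188.2151

1. box [0,45]×[0,23]: [(0, 0) (45, 0) (45, 23) (0, 23)]
2. ⊥bis P0·P1 via (20.495,9.38): [(27.6164, 0) (45, 0) (45, 23) (10.1546, 23)]  |A|=600.6339
3. ⊥bis P0·P2 via (26.12,12.185): [(40.9514, 0) (45, 0) (45, 23) (12.9561, 23)]  |A|=415.0632
4. ⊥bis P0·P3 via (32.585,13.14): [(29.3417, 9.5382) (41.4635, 23) (12.9561, 23)]  |A|=191.881
5. ⊥bis P0·P4 via (15.785,16.485): [(15.9074, 20.5753) (29.3417, 9.5382) (41.4635, 23) (15.9799, 23)]  |A|=188.2151
6. canonical 4-gon: [(15.9074, 20.5753) (29.3417, 9.5382) (41.4635, 23) (15.9799, 23)]
7. shoelace: 188.2151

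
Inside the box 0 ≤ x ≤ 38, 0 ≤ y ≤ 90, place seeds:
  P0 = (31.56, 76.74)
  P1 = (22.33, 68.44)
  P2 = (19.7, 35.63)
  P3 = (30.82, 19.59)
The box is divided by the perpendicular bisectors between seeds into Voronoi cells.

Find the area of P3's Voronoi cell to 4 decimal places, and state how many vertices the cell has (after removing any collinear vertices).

Area of P3's cell: 884.2657 (4 vertices)

1. box [0,38]×[0,90]: [(0, 0) (38, 0) (38, 90) (0, 90)]
2. ⊥bis P3·P0 via (31.19,48.165): [(0, 48.5689) (0, 0) (38, 0) (38, 48.0768)]  |A|=1836.2679
3. ⊥bis P3·P1 via (26.575,44.015): [(0, 39.3963) (0, 0) (38, 0) (38, 46.0006)]  |A|=1622.5424
4. ⊥bis P3·P2 via (25.26,27.61): [(0, 10.0981) (0, 0) (38, 0) (38, 36.4422)]  |A|=884.2657
5. canonical 4-gon: [(0, 10.0981) (0, 0) (38, 0) (38, 36.4422)]
6. shoelace: 884.2657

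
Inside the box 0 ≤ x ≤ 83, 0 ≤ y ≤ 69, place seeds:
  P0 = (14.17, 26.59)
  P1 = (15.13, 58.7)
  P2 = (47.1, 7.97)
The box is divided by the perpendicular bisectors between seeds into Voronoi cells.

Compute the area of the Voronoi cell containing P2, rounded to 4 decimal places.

1. box [0,83]×[0,69]: [(0, 0) (83, 0) (83, 69) (0, 69)]
2. ⊥bis P2·P0 via (30.635,17.28): [(20.8642, 0) (83, 0) (83, 69) (59.8797, 69)]  |A|=2941.3383
3. ⊥bis P2·P1 via (31.115,33.335): [(44.4733, 41.7534) (20.8642, 0) (83, 0) (83, 66.0329)]  |A|=2569.2058
4. canonical 4-gon: [(44.4733, 41.7534) (20.8642, 0) (83, 0) (83, 66.0329)]
5. shoelace: 2569.2058

Area of P2's cell: 2569.2058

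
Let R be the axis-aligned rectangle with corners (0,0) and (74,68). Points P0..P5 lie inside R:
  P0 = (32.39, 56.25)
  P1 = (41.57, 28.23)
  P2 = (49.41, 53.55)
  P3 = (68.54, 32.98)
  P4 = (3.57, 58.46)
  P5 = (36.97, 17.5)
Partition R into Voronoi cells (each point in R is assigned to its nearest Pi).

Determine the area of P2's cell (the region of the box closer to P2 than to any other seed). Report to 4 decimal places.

Area of P2's cell: 762.6372

1. box [0,74]×[0,68]: [(0, 0) (74, 0) (74, 68) (0, 68)]
2. ⊥bis P2·P0 via (40.9,54.9): [(32.1908, 0) (74, 0) (74, 68) (42.9781, 68)]  |A|=2476.2548
3. ⊥bis P2·P1 via (45.49,40.89): [(38.9965, 42.9006) (74, 32.0623) (74, 68) (42.9781, 68)]  |A|=1018.2885
4. ⊥bis P2·P3 via (58.975,43.265): [(38.9965, 42.9006) (53.6908, 38.3507) (74, 57.2382) (74, 68) (42.9781, 68)]  |A|=762.6372
5. ⊥bis P2·P4 via (26.49,56.005): [(38.9965, 42.9006) (53.6908, 38.3507) (74, 57.2382) (74, 68) (42.9781, 68)]  |A|=762.6372
6. ⊥bis P2·P5 via (43.19,35.525): [(38.9965, 42.9006) (53.6908, 38.3507) (74, 57.2382) (74, 68) (42.9781, 68)]  |A|=762.6372
7. canonical 5-gon: [(38.9965, 42.9006) (53.6908, 38.3507) (74, 57.2382) (74, 68) (42.9781, 68)]
8. shoelace: 762.6372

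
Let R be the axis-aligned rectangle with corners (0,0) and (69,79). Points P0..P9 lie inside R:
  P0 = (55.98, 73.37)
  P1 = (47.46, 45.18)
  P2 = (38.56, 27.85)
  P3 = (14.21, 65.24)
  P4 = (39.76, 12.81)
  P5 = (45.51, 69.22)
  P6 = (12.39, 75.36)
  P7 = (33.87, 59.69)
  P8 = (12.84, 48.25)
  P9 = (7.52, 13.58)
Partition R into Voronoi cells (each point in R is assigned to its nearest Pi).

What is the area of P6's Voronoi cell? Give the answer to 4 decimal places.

Area of P6's cell: 246.2431

1. box [0,69]×[0,79]: [(0, 0) (69, 0) (69, 79) (0, 79)]
2. ⊥bis P6·P0 via (34.185,74.365): [(0, 0) (30.79, 0) (34.3966, 79) (0, 79)]  |A|=2574.8722
3. ⊥bis P6·P1 via (29.925,60.27): [(0, 25.4963) (33.7441, 64.7079) (34.3966, 79) (0, 79)]  |A|=1148.5168
4. ⊥bis P6·P2 via (25.475,51.605): [(0, 37.5726) (19.7584, 48.4561) (33.7441, 64.7079) (34.3966, 79) (0, 79)]  |A|=1029.2132
5. ⊥bis P6·P3 via (13.3,70.3): [(0, 67.9081) (34.1708, 74.0534) (34.3966, 79) (0, 79)]  |A|=274.5818
6. ⊥bis P6·P4 via (26.075,44.085): [(0, 67.9081) (34.1708, 74.0534) (34.3966, 79) (0, 79)]  |A|=274.5818
7. ⊥bis P6·P5 via (28.95,72.29): [(0, 67.9081) (29.1081, 73.143) (30.1939, 79) (0, 79)]  |A|=249.8557
8. ⊥bis P6·P7 via (23.13,67.525): [(0, 67.9081) (26.9445, 72.7539) (29.7486, 76.5975) (30.1939, 79) (0, 79)]  |A|=246.2431
9. ⊥bis P6·P8 via (12.615,61.805): [(0, 67.9081) (26.9445, 72.7539) (29.7486, 76.5975) (30.1939, 79) (0, 79)]  |A|=246.2431
10. ⊥bis P6·P9 via (9.955,44.47): [(0, 67.9081) (26.9445, 72.7539) (29.7486, 76.5975) (30.1939, 79) (0, 79)]  |A|=246.2431
11. canonical 5-gon: [(0, 67.9081) (26.9445, 72.7539) (29.7486, 76.5975) (30.1939, 79) (0, 79)]
12. shoelace: 246.2431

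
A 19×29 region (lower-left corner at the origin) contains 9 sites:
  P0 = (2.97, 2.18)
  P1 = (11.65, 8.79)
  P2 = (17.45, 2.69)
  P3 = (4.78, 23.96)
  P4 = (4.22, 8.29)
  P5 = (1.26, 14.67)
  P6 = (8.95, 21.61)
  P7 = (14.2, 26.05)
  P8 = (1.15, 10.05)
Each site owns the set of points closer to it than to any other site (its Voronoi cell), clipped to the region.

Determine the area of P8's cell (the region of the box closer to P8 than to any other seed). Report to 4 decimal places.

1. box [0,19]×[0,29]: [(0, 0) (19, 0) (19, 29) (0, 29)]
2. ⊥bis P8·P0 via (2.06,6.115): [(0, 5.6386) (19, 10.0325) (19, 29) (0, 29)]  |A|=402.1244
3. ⊥bis P8·P1 via (6.4,9.42): [(0, 5.6386) (6.116, 7.053) (8.7496, 29) (0, 29)]  |A|=167.4525
4. ⊥bis P8·P2 via (9.3,6.37): [(0, 5.6386) (6.116, 7.053) (8.7496, 29) (0, 29)]  |A|=167.4525
5. ⊥bis P8·P3 via (2.965,17.005): [(0, 17.7788) (0, 5.6386) (6.116, 7.053) (7.1783, 15.9055)]  |A|=69.8921
6. ⊥bis P8·P4 via (2.685,9.17): [(6.6286, 16.0489) (0, 17.7788) (0, 5.6386) (0.7614, 5.8147)]  |A|=43.616
7. ⊥bis P8·P5 via (1.205,12.36): [(4.4692, 12.2823) (0, 12.3887) (0, 5.6386) (0.7614, 5.8147)]  |A|=17.2197
8. ⊥bis P8·P6 via (5.05,15.83): [(4.4692, 12.2823) (0, 12.3887) (0, 5.6386) (0.7614, 5.8147)]  |A|=17.2197
9. ⊥bis P8·P7 via (7.675,18.05): [(4.4692, 12.2823) (0, 12.3887) (0, 5.6386) (0.7614, 5.8147)]  |A|=17.2197
10. canonical 4-gon: [(4.4692, 12.2823) (0, 12.3887) (0, 5.6386) (0.7614, 5.8147)]
11. shoelace: 17.2197

Area of P8's cell: 17.2197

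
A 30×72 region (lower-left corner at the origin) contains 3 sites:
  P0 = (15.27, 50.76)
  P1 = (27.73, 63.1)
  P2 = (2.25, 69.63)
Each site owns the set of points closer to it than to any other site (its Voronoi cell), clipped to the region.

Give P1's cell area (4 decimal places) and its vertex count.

1. box [0,30]×[0,72]: [(0, 0) (30, 0) (30, 72) (0, 72)]
2. ⊥bis P1·P0 via (21.5,56.93): [(30, 48.3473) (30, 72) (6.5751, 72)]  |A|=277.0301
3. ⊥bis P1·P2 via (14.99,66.365): [(14.4074, 64.0916) (30, 48.3473) (30, 72) (16.4341, 72)]  |A|=238.0457
4. canonical 4-gon: [(14.4074, 64.0916) (30, 48.3473) (30, 72) (16.4341, 72)]
5. shoelace: 238.0457

Area of P1's cell: 238.0457 (4 vertices)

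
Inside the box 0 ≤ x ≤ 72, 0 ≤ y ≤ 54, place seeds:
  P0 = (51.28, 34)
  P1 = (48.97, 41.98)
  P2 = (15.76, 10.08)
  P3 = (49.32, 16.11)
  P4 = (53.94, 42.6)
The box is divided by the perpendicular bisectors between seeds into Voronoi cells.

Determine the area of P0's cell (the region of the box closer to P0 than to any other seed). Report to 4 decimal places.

1. box [0,72]×[0,54]: [(0, 0) (72, 0) (72, 54) (0, 54)]
2. ⊥bis P0·P1 via (50.125,37.99): [(0, 23.4801) (0, 0) (72, 0) (72, 44.3222)]  |A|=2440.8853
3. ⊥bis P0·P2 via (33.52,22.04): [(27.2401, 31.3654) (48.3623, 0) (72, 0) (72, 44.3222)]  |A|=1362.6344
4. ⊥bis P0·P3 via (50.3,25.055): [(27.2401, 31.3654) (29.9913, 27.28) (72, 22.6776) (72, 44.3222)]  |A|=563.8873
5. ⊥bis P0·P4 via (52.61,38.3): [(51.9264, 38.5114) (27.2401, 31.3654) (29.9913, 27.28) (72, 22.6776) (72, 32.3026)]  |A|=443.2487
6. canonical 5-gon: [(51.9264, 38.5114) (27.2401, 31.3654) (29.9913, 27.28) (72, 22.6776) (72, 32.3026)]
7. shoelace: 443.2487

Area of P0's cell: 443.2487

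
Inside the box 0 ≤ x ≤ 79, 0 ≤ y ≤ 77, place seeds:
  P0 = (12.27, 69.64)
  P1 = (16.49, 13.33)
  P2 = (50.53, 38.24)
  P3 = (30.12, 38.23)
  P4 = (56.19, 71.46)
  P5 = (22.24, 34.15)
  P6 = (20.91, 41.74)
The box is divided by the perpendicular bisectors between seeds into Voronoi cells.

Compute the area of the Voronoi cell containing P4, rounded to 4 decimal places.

1. box [0,79]×[0,77]: [(0, 0) (79, 0) (79, 77) (0, 77)]
2. ⊥bis P4·P0 via (34.23,70.55): [(37.1535, 0) (79, 0) (79, 77) (33.9627, 77)]  |A|=3345.0248
3. ⊥bis P4·P1 via (36.34,42.395): [(35.3692, 43.058) (79, 13.2603) (79, 77) (33.9627, 77)]  |A|=2154.8346
4. ⊥bis P4·P2 via (53.36,54.85): [(34.7492, 58.0209) (79, 50.4815) (79, 77) (33.9627, 77)]  |A|=1014.1167
5. ⊥bis P4·P3 via (43.155,54.845): [(34.6028, 61.5545) (40.3158, 57.0725) (79, 50.4815) (79, 77) (33.9627, 77)]  |A|=1004.3511
6. ⊥bis P4·P5 via (39.215,52.805): [(34.6028, 61.5545) (40.3158, 57.0725) (79, 50.4815) (79, 77) (33.9627, 77)]  |A|=1004.3511
7. ⊥bis P4·P6 via (38.55,56.6): [(34.6028, 61.5545) (40.3158, 57.0725) (79, 50.4815) (79, 77) (33.9627, 77)]  |A|=1004.3511
8. canonical 5-gon: [(34.6028, 61.5545) (40.3158, 57.0725) (79, 50.4815) (79, 77) (33.9627, 77)]
9. shoelace: 1004.3511

Area of P4's cell: 1004.3511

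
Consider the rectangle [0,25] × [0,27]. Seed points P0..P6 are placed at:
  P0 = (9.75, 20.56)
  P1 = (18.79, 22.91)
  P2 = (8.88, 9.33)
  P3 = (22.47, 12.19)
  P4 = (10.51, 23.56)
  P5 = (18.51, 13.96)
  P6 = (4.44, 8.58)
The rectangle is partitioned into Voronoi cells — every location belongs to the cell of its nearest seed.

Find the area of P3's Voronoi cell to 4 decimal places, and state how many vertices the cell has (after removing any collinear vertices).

Area of P3's cell: 107.2072 (5 vertices)

1. box [0,25]×[0,27]: [(0, 0) (25, 0) (25, 27) (0, 27)]
2. ⊥bis P3·P0 via (16.11,16.375): [(5.3349, 0) (25, 0) (25, 27) (23.1015, 27)]  |A|=291.1087
3. ⊥bis P3·P1 via (20.63,17.55): [(15.7898, 15.8885) (5.3349, 0) (25, 0) (25, 19.0501)]  |A|=243.9511
4. ⊥bis P3·P2 via (15.675,10.76): [(15.7898, 15.8885) (14.8851, 14.5135) (17.9394, 0) (25, 0) (25, 19.0501)]  |A|=152.4836
5. ⊥bis P3·P4 via (16.49,17.875): [(15.7898, 15.8885) (14.8851, 14.5135) (17.9394, 0) (25, 0) (25, 19.0501)]  |A|=152.4836
6. ⊥bis P3·P5 via (20.49,13.075): [(22.8273, 18.3043) (16.8851, 5.0098) (17.9394, 0) (25, 0) (25, 19.0501)]  |A|=107.2072
7. ⊥bis P3·P6 via (13.455,10.385): [(22.8273, 18.3043) (16.8851, 5.0098) (17.9394, 0) (25, 0) (25, 19.0501)]  |A|=107.2072
8. canonical 5-gon: [(22.8273, 18.3043) (16.8851, 5.0098) (17.9394, 0) (25, 0) (25, 19.0501)]
9. shoelace: 107.2072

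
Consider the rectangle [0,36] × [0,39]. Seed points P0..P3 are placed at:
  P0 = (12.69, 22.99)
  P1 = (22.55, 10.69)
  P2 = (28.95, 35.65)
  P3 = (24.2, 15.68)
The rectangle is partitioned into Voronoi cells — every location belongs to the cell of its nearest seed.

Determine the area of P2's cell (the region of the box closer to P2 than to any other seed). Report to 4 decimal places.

1. box [0,36]×[0,39]: [(0, 0) (36, 0) (36, 39) (0, 39)]
2. ⊥bis P2·P0 via (20.82,29.32): [(36, 9.8234) (36, 39) (13.2832, 39)]  |A|=331.3997
3. ⊥bis P2·P1 via (25.75,23.17): [(25.5731, 23.2154) (36, 20.5418) (36, 39) (13.2832, 39)]  |A|=275.5197
4. ⊥bis P2·P3 via (26.575,25.665): [(23.0045, 26.5143) (36, 23.4232) (36, 39) (13.2832, 39)]  |A|=243.032
5. canonical 4-gon: [(23.0045, 26.5143) (36, 23.4232) (36, 39) (13.2832, 39)]
6. shoelace: 243.032

Area of P2's cell: 243.0320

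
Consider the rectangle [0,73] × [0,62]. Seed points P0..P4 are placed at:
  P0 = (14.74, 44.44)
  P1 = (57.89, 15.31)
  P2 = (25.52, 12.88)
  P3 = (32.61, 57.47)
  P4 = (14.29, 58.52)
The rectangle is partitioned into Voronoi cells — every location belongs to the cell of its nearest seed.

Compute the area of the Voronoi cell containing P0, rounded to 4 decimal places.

1. box [0,73]×[0,62]: [(0, 0) (73, 0) (73, 62) (0, 62)]
2. ⊥bis P0·P1 via (36.315,29.875): [(0, 0) (16.1468, 0) (58.0022, 62) (0, 62)]  |A|=2298.6173
3. ⊥bis P0·P2 via (20.13,28.66): [(0, 21.7842) (40.0996, 35.481) (58.0022, 62) (0, 62)]  |A|=1575.3974
4. ⊥bis P0·P3 via (23.675,50.955): [(0, 21.7842) (35.9831, 34.075) (15.6215, 62) (0, 62)]  |A|=941.6613
5. ⊥bis P0·P4 via (14.515,51.48): [(0, 51.0161) (0, 21.7842) (35.9831, 34.075) (23.0923, 51.7541)]  |A|=734.8116
6. canonical 4-gon: [(0, 51.0161) (0, 21.7842) (35.9831, 34.075) (23.0923, 51.7541)]
7. shoelace: 734.8116

Area of P0's cell: 734.8116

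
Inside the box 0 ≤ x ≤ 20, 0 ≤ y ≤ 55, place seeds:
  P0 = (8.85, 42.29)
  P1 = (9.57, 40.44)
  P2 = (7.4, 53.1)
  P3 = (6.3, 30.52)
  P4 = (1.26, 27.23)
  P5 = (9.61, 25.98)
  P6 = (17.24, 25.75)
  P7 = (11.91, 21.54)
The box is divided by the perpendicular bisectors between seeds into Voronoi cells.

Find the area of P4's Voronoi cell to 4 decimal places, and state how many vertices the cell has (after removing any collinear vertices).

Area of P4's cell: 70.6087 (4 vertices)

1. box [0,20]×[0,55]: [(0, 0) (20, 0) (20, 55) (0, 55)]
2. ⊥bis P4·P0 via (5.055,34.76): [(0, 37.3076) (0, 0) (20, 0) (20, 27.228)]  |A|=645.356
3. ⊥bis P4·P1 via (5.415,33.835): [(0, 37.2414) (0, 0) (20, 0) (20, 24.66)]  |A|=619.0144
4. ⊥bis P4·P2 via (4.33,40.165): [(0, 37.2414) (0, 0) (20, 0) (20, 24.66)]  |A|=619.0144
5. ⊥bis P4·P3 via (3.78,28.875): [(0, 34.6656) (0, 0) (20, 0) (20, 4.0273)]  |A|=386.9298
6. ⊥bis P4·P5 via (5.435,26.605): [(5.4027, 26.3892) (0, 34.6656) (0, 0) (1.4522, 0)]  |A|=112.8053
7. ⊥bis P4·P6 via (9.25,26.49): [(5.4027, 26.3892) (0, 34.6656) (0, 0) (1.4522, 0)]  |A|=112.8053
8. ⊥bis P4·P7 via (6.585,24.385): [(4.5256, 20.5305) (5.4027, 26.3892) (0, 34.6656) (0, 12.0598)]  |A|=70.6087
9. canonical 4-gon: [(4.5256, 20.5305) (5.4027, 26.3892) (0, 34.6656) (0, 12.0598)]
10. shoelace: 70.6087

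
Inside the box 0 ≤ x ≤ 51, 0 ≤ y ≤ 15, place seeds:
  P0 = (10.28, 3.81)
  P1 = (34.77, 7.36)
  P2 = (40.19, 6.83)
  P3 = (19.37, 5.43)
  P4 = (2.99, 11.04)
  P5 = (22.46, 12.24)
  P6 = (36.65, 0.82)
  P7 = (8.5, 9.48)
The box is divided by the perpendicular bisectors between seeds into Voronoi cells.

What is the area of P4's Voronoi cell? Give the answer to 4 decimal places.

1. box [0,51]×[0,15]: [(0, 0) (51, 0) (51, 15) (0, 15)]
2. ⊥bis P4·P0 via (6.635,7.425): [(0, 0.7349) (14.1477, 15) (0, 15)]  |A|=100.9086
3. ⊥bis P4·P1 via (18.88,9.2): [(0, 0.7349) (14.1477, 15) (0, 15)]  |A|=100.9086
4. ⊥bis P4·P2 via (21.59,8.935): [(0, 0.7349) (14.1477, 15) (0, 15)]  |A|=100.9086
5. ⊥bis P4·P3 via (11.18,8.235): [(0, 0.7349) (13.1537, 13.9978) (13.497, 15) (0, 15)]  |A|=100.5825
6. ⊥bis P4·P5 via (12.725,11.64): [(0, 0.7349) (12.6133, 13.4529) (12.5179, 15) (0, 15)]  |A|=99.6479
7. ⊥bis P4·P6 via (19.82,5.93): [(0, 0.7349) (12.6133, 13.4529) (12.5179, 15) (0, 15)]  |A|=99.6479
8. ⊥bis P4·P7 via (5.745,10.26): [(0, 0.7349) (4.2661, 5.0364) (7.087, 15) (0, 15)]  |A|=65.7339
9. canonical 4-gon: [(0, 0.7349) (4.2661, 5.0364) (7.087, 15) (0, 15)]
10. shoelace: 65.7339

Area of P4's cell: 65.7339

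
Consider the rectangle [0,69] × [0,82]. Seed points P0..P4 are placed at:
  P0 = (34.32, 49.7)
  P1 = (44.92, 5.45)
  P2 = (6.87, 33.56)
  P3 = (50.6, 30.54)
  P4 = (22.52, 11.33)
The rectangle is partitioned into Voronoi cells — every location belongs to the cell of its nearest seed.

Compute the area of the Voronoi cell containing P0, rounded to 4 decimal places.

Area of P0's cell: 2318.6229

1. box [0,69]×[0,82]: [(0, 0) (69, 0) (69, 82) (0, 82)]
2. ⊥bis P0·P1 via (39.62,27.575): [(0, 18.0841) (69, 34.6129) (69, 82) (0, 82)]  |A|=3839.9525
3. ⊥bis P0·P2 via (20.595,41.63): [(0, 76.6568) (30.1876, 25.3155) (69, 34.6129) (69, 82) (0, 82)]  |A|=2955.8684
4. ⊥bis P0·P3 via (42.46,40.12): [(0, 76.6568) (28.4715, 28.2341) (69, 62.6707) (69, 82) (0, 82)]  |A|=2322.6808
5. ⊥bis P0·P4 via (28.42,30.515): [(0, 76.6568) (26.8457, 30.9991) (30.4288, 29.8972) (69, 62.6707) (69, 82) (0, 82)]  |A|=2318.6229
6. canonical 6-gon: [(0, 76.6568) (26.8457, 30.9991) (30.4288, 29.8972) (69, 62.6707) (69, 82) (0, 82)]
7. shoelace: 2318.6229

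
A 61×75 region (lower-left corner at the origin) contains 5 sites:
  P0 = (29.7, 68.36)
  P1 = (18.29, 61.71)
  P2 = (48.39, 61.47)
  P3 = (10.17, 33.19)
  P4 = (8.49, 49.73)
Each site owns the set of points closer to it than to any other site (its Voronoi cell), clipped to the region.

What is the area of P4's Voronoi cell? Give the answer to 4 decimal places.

1. box [0,61]×[0,75]: [(0, 0) (61, 0) (61, 75) (0, 75)]
2. ⊥bis P4·P0 via (19.095,59.045): [(0, 0) (61, 0) (61, 11.3367) (5.0808, 75) (0, 75)]  |A|=2794.9998
3. ⊥bis P4·P1 via (13.39,55.72): [(0, 66.6734) (0, 0) (61, 0) (61, 11.3367) (44.034, 30.6523)]  |A|=2499.013
4. ⊥bis P4·P2 via (28.44,55.6): [(33.1642, 39.5441) (0, 66.6734) (0, 0) (44.7995, 0)]  |A|=1991.3638
5. ⊥bis P4·P3 via (9.33,41.46): [(28.4483, 43.4019) (0, 66.6734) (0, 40.5123)]  |A|=372.1189
6. canonical 3-gon: [(28.4483, 43.4019) (0, 66.6734) (0, 40.5123)]
7. shoelace: 372.1189

Area of P4's cell: 372.1189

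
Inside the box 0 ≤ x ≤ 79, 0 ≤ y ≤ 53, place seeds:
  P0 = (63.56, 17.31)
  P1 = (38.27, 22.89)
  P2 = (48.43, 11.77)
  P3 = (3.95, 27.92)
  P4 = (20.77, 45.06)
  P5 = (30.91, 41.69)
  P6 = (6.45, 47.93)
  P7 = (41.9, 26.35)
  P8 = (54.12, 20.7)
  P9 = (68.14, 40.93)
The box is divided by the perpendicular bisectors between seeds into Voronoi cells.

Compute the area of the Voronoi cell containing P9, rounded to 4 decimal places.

Area of P9's cell: 640.3139

1. box [0,79]×[0,53]: [(0, 0) (79, 0) (79, 53) (0, 53)]
2. ⊥bis P9·P0 via (65.85,29.12): [(0, 41.8885) (79, 26.5702) (79, 53) (0, 53)]  |A|=1482.8808
3. ⊥bis P9·P1 via (53.205,31.91): [(53.4363, 31.5271) (79, 26.5702) (79, 53) (40.4677, 53)]  |A|=751.5234
4. ⊥bis P9·P2 via (58.285,26.35): [(53.4363, 31.5271) (79, 26.5702) (79, 53) (40.4677, 53)]  |A|=751.5234
5. ⊥bis P9·P3 via (36.045,34.425): [(53.4363, 31.5271) (79, 26.5702) (79, 53) (40.4677, 53)]  |A|=751.5234
6. ⊥bis P9·P4 via (44.455,42.995): [(44.7143, 45.9687) (53.4363, 31.5271) (79, 26.5702) (79, 53) (45.3273, 53)]  |A|=734.4387
7. ⊥bis P9·P5 via (49.525,41.31): [(49.4597, 38.1113) (53.4363, 31.5271) (79, 26.5702) (79, 53) (49.7636, 53)]  |A|=682.3213
8. ⊥bis P9·P6 via (37.295,44.43): [(49.4597, 38.1113) (53.4363, 31.5271) (79, 26.5702) (79, 53) (49.7636, 53)]  |A|=682.3213
9. ⊥bis P9·P7 via (55.02,33.64): [(49.5687, 43.4508) (56.527, 30.9278) (79, 26.5702) (79, 53) (49.7636, 53)]  |A|=654.0781
10. ⊥bis P9·P8 via (61.13,30.815): [(49.5687, 43.4508) (53.7465, 35.932) (62.6923, 29.7323) (79, 26.5702) (79, 53) (49.7636, 53)]  |A|=640.3139
11. canonical 6-gon: [(49.5687, 43.4508) (53.7465, 35.932) (62.6923, 29.7323) (79, 26.5702) (79, 53) (49.7636, 53)]
12. shoelace: 640.3139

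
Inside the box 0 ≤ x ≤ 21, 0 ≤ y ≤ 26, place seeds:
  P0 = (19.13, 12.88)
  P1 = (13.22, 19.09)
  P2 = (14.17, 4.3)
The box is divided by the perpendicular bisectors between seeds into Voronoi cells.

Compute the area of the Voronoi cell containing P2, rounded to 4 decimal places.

Area of P2's cell: 212.4253

1. box [0,21]×[0,26]: [(0, 0) (21, 0) (21, 26) (0, 26)]
2. ⊥bis P2·P0 via (16.65,8.59): [(0, 18.2152) (0, 0) (21, 0) (21, 6.0753)]  |A|=255.0501
3. ⊥bis P2·P1 via (13.695,11.695): [(11.5205, 11.5553) (0, 10.8153) (0, 0) (21, 0) (21, 6.0753)]  |A|=212.4253
4. canonical 5-gon: [(11.5205, 11.5553) (0, 10.8153) (0, 0) (21, 0) (21, 6.0753)]
5. shoelace: 212.4253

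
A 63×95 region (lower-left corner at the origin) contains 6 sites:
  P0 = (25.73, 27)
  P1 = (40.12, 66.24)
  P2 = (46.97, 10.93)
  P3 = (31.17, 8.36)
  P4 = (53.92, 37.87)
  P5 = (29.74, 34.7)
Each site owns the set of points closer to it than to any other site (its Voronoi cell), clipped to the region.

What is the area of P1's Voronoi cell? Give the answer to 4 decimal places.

Area of P1's cell: 2522.2554

1. box [0,63]×[0,95]: [(0, 0) (63, 0) (63, 95) (0, 95)]
2. ⊥bis P1·P0 via (32.925,46.62): [(0, 58.6942) (63, 35.591) (63, 95) (0, 95)]  |A|=3015.0179
3. ⊥bis P1·P2 via (43.545,38.585): [(0, 58.6942) (51.9852, 39.6303) (63, 40.9945) (63, 95) (0, 95)]  |A|=2985.2587
4. ⊥bis P1·P3 via (35.645,37.3): [(0, 58.6942) (51.9852, 39.6303) (63, 40.9945) (63, 95) (0, 95)]  |A|=2985.2587
5. ⊥bis P1·P4 via (47.02,52.055): [(0, 58.6942) (34.5909, 46.0091) (63, 59.8281) (63, 95) (0, 95)]  |A|=2670.7393
6. ⊥bis P1·P5 via (34.93,50.47): [(0, 61.9657) (40.1976, 48.7364) (63, 59.8281) (63, 95) (0, 95)]  |A|=2522.2554
7. canonical 5-gon: [(0, 61.9657) (40.1976, 48.7364) (63, 59.8281) (63, 95) (0, 95)]
8. shoelace: 2522.2554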